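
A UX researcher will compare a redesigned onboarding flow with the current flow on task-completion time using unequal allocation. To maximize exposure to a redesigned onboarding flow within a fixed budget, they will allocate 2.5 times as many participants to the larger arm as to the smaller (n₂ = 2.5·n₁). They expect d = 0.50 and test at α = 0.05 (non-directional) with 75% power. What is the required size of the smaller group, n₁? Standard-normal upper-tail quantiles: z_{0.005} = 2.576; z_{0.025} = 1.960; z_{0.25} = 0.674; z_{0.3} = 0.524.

n₁ = 39

With allocation ratio k = n₂/n₁ = 2.5, Var(x̄₁−x̄₂) = σ²(1/n₁ + 1/(k·n₁)) = σ²·(k+1)/(k·n₁).
So n₁ = (1 + 1/k)·((z_{α/2} + z_β)/d)² = 1.400 × (2.634/0.50)².
n₁ = 1.400 × 27.75 = 38.9.
Round up: n₁ = 39, giving n₂ = ⌈2.5 × 39⌉ = ⌈97.5⌉ = 98.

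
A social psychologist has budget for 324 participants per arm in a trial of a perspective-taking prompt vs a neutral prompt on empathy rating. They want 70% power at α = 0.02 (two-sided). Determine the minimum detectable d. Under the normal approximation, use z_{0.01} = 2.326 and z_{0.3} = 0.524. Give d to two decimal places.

d_min ≈ 0.22

For two independent groups of n = 324 each: d_min = (z_{α/2} + z_β)·√(2/n).
z-sum = 2.326 + 0.524 = 2.850.
d_min = 2.850 × √(2/324) = 2.850 × 0.0786 = 0.224.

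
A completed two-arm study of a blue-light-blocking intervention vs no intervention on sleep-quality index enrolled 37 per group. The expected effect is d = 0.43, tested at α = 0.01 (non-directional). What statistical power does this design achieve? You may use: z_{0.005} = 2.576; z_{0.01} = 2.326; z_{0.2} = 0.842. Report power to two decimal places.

power ≈ 0.23

For two equal groups, power = Φ(d·√(n/2) − z_{α/2}).
d·√(n/2) = 0.43 × √(37/2) = 0.43 × 4.301 = 1.849.
z_β = 1.849 − 2.576 = -0.727.
Power = Φ(-0.727) = 0.234.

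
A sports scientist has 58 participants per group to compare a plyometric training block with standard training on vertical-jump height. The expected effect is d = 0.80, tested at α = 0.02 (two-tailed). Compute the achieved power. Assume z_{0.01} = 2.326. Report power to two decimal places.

For two equal groups, power = Φ(d·√(n/2) − z_{α/2}).
d·√(n/2) = 0.80 × √(58/2) = 0.80 × 5.385 = 4.308.
z_β = 4.308 − 2.326 = 1.982.
Power = Φ(1.982) = 0.976.

power ≈ 0.98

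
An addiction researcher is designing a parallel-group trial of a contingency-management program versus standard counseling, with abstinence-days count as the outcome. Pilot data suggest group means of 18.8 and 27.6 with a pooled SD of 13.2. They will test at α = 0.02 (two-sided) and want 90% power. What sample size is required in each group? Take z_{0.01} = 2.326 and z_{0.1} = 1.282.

n = 59 per group

Cohen's d = |M₁ − M₂| / SD_pooled = |18.8 − 27.6| / 13.2 = 8.8 / 13.2 = 0.667.
For two independent groups with equal n: n = 2·((z_{α/2} + z_β) / d)².
z_{α/2} + z_β = 2.326 + 1.282 = 3.608.
n = 2 × (3.608 / 0.667)² = 2 × 5.409² = 2 × 29.26 = 58.5.
Round up to the next whole participant.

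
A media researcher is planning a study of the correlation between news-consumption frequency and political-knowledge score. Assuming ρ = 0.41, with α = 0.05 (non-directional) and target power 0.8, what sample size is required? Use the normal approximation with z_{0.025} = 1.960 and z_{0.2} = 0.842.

n = 45

Fisher's z: C = ½·ln((1+r)/(1−r)) = ½·ln(2.3898) = 0.4356.
n = ((z_{α/2} + z_β)/C)² + 3.
(1.960 + 0.842) / 0.4356 = 2.802 / 0.4356 = 6.433.
n = 6.433² + 3 = 41.38 + 3 = 44.4.
Round up.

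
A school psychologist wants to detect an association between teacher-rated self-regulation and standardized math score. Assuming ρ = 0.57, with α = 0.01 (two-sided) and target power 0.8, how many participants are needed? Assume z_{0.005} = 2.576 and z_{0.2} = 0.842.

n = 31

Fisher's z: C = ½·ln((1+r)/(1−r)) = ½·ln(3.6512) = 0.6475.
n = ((z_{α/2} + z_β)/C)² + 3.
(2.576 + 0.842) / 0.6475 = 3.418 / 0.6475 = 5.279.
n = 5.279² + 3 = 27.87 + 3 = 30.9.
Round up.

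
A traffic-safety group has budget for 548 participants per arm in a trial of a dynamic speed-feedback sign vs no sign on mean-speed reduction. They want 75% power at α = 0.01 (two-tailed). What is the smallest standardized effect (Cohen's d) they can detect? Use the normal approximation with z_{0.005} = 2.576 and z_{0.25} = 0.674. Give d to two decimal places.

d_min ≈ 0.20

For two independent groups of n = 548 each: d_min = (z_{α/2} + z_β)·√(2/n).
z-sum = 2.576 + 0.674 = 3.250.
d_min = 3.250 × √(2/548) = 3.250 × 0.0604 = 0.196.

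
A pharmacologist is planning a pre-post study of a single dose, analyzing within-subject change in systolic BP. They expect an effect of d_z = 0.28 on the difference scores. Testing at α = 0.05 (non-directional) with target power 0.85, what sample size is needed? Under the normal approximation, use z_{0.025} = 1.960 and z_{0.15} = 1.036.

For a paired (one-sample on differences) test: n = ((z_{α/2} + z_β) / d)².
z_{α/2} + z_β = 1.960 + 1.036 = 2.996.
n = (2.996 / 0.28)² = 10.700² = 114.49.
Round up.

n = 115 pairs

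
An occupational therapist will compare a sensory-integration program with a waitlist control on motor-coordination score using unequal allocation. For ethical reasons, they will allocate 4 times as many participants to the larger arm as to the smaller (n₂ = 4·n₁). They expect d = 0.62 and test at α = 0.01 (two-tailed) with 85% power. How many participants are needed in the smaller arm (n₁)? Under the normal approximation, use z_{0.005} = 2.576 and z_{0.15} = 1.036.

n₁ = 43

With allocation ratio k = n₂/n₁ = 4, Var(x̄₁−x̄₂) = σ²(1/n₁ + 1/(k·n₁)) = σ²·(k+1)/(k·n₁).
So n₁ = (1 + 1/k)·((z_{α/2} + z_β)/d)² = 1.250 × (3.612/0.62)².
n₁ = 1.250 × 33.94 = 42.4.
Round up: n₁ = 43, giving n₂ = 4 × 43 = 172.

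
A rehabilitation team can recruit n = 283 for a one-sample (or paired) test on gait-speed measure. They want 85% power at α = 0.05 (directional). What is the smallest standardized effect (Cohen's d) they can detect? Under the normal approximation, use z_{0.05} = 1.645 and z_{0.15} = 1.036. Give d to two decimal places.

For a single sample (or paired design) of n = 283: d_min = (z_{α} + z_β)/√n.
z-sum = 1.645 + 1.036 = 2.681.
d_min = 2.681 / √283 = 2.681 / 16.823 = 0.159.

d_min ≈ 0.16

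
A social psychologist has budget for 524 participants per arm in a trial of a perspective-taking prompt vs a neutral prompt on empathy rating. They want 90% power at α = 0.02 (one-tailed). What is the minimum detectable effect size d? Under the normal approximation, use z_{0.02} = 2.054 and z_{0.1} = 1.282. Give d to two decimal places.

For two independent groups of n = 524 each: d_min = (z_{α} + z_β)·√(2/n).
z-sum = 2.054 + 1.282 = 3.336.
d_min = 3.336 × √(2/524) = 3.336 × 0.0618 = 0.206.

d_min ≈ 0.21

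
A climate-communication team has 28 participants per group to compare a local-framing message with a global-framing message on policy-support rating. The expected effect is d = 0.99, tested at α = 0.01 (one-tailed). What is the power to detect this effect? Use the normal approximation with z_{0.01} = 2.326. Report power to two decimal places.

power ≈ 0.92

For two equal groups, power = Φ(d·√(n/2) − z_{α}).
d·√(n/2) = 0.99 × √(28/2) = 0.99 × 3.742 = 3.704.
z_β = 3.704 − 2.326 = 1.378.
Power = Φ(1.378) = 0.916.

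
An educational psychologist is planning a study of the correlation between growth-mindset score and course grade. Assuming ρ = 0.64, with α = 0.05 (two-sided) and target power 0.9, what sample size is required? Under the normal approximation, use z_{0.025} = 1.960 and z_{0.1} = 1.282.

n = 22

Fisher's z: C = ½·ln((1+r)/(1−r)) = ½·ln(4.5556) = 0.7582.
n = ((z_{α/2} + z_β)/C)² + 3.
(1.960 + 1.282) / 0.7582 = 3.242 / 0.7582 = 4.276.
n = 4.276² + 3 = 18.28 + 3 = 21.3.
Round up.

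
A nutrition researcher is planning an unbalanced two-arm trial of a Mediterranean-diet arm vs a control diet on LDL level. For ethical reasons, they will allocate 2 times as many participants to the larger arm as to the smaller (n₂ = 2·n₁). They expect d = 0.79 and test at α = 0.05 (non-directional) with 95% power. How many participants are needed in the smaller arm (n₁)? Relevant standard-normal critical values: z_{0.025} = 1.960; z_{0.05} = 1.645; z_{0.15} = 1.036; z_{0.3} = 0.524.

n₁ = 32

With allocation ratio k = n₂/n₁ = 2, Var(x̄₁−x̄₂) = σ²(1/n₁ + 1/(k·n₁)) = σ²·(k+1)/(k·n₁).
So n₁ = (1 + 1/k)·((z_{α/2} + z_β)/d)² = 1.500 × (3.605/0.79)².
n₁ = 1.500 × 20.82 = 31.2.
Round up: n₁ = 32, giving n₂ = 2 × 32 = 64.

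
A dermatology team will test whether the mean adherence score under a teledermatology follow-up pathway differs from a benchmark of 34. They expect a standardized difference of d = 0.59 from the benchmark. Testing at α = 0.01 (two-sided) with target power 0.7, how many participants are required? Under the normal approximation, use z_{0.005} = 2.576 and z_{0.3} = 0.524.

For a one-sample test: n = ((z_{α/2} + z_β) / d)².
z_{α/2} + z_β = 2.576 + 0.524 = 3.100.
n = (3.100 / 0.59)² = 5.254² = 27.61.
Round up.

n = 28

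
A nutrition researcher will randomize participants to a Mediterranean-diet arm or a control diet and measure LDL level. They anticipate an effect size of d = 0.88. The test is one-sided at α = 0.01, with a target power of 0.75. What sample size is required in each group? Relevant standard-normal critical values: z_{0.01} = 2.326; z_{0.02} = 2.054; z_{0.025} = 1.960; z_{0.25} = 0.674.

n = 24 per group

For two independent groups with equal n: n = 2·((z_{α} + z_β) / d)².
z_{α} + z_β = 2.326 + 0.674 = 3.000.
n = 2 × (3.000 / 0.88)² = 2 × 3.409² = 2 × 11.62 = 23.2.
Round up to the next whole participant.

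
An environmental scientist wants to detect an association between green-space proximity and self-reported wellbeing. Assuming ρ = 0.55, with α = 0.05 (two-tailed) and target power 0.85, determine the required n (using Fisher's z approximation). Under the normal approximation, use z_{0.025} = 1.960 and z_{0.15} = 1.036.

n = 27

Fisher's z: C = ½·ln((1+r)/(1−r)) = ½·ln(3.4444) = 0.6184.
n = ((z_{α/2} + z_β)/C)² + 3.
(1.960 + 1.036) / 0.6184 = 2.996 / 0.6184 = 4.845.
n = 4.845² + 3 = 23.47 + 3 = 26.5.
Round up.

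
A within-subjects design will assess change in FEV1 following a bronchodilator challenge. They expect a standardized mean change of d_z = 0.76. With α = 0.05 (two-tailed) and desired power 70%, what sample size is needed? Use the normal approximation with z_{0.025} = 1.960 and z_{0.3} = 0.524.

n = 11 pairs

For a paired (one-sample on differences) test: n = ((z_{α/2} + z_β) / d)².
z_{α/2} + z_β = 1.960 + 0.524 = 2.484.
n = (2.484 / 0.76)² = 3.268² = 10.68.
Round up.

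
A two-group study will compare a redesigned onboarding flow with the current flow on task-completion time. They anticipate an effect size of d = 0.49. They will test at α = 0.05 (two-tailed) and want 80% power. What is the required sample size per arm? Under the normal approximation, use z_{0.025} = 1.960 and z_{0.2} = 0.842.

n = 66 per group

For two independent groups with equal n: n = 2·((z_{α/2} + z_β) / d)².
z_{α/2} + z_β = 1.960 + 0.842 = 2.802.
n = 2 × (2.802 / 0.49)² = 2 × 5.718² = 2 × 32.70 = 65.4.
Round up to the next whole participant.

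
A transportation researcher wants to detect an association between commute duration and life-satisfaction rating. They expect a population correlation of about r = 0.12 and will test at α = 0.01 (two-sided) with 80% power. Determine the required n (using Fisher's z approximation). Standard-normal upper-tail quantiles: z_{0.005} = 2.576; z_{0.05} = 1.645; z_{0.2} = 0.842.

n = 807

Fisher's z: C = ½·ln((1+r)/(1−r)) = ½·ln(1.2727) = 0.1206.
n = ((z_{α/2} + z_β)/C)² + 3.
(2.576 + 0.842) / 0.1206 = 3.418 / 0.1206 = 28.342.
n = 28.342² + 3 = 803.25 + 3 = 806.2.
Round up.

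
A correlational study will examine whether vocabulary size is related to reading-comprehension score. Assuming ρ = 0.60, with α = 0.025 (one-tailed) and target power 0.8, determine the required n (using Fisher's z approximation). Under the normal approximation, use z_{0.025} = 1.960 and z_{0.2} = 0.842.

Fisher's z: C = ½·ln((1+r)/(1−r)) = ½·ln(4.0000) = 0.6931.
n = ((z_{α} + z_β)/C)² + 3.
(1.960 + 0.842) / 0.6931 = 2.802 / 0.6931 = 4.043.
n = 4.043² + 3 = 16.34 + 3 = 19.3.
Round up.

n = 20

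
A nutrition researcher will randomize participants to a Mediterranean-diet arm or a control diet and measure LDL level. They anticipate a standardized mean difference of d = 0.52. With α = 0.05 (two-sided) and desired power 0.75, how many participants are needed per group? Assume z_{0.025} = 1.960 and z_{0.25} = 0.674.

For two independent groups with equal n: n = 2·((z_{α/2} + z_β) / d)².
z_{α/2} + z_β = 1.960 + 0.674 = 2.634.
n = 2 × (2.634 / 0.52)² = 2 × 5.065² = 2 × 25.66 = 51.3.
Round up to the next whole participant.

n = 52 per group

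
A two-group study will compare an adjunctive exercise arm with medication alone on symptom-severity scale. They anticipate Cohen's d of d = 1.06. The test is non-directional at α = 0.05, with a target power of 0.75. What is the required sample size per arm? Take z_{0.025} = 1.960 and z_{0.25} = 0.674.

n = 13 per group

For two independent groups with equal n: n = 2·((z_{α/2} + z_β) / d)².
z_{α/2} + z_β = 1.960 + 0.674 = 2.634.
n = 2 × (2.634 / 1.06)² = 2 × 2.485² = 2 × 6.17 = 12.3.
Round up to the next whole participant.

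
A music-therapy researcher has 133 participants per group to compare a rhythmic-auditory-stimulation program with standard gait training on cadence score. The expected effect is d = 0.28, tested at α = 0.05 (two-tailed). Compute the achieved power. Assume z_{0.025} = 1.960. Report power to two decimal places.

power ≈ 0.63

For two equal groups, power = Φ(d·√(n/2) − z_{α/2}).
d·√(n/2) = 0.28 × √(133/2) = 0.28 × 8.155 = 2.283.
z_β = 2.283 − 1.960 = 0.323.
Power = Φ(0.323) = 0.627.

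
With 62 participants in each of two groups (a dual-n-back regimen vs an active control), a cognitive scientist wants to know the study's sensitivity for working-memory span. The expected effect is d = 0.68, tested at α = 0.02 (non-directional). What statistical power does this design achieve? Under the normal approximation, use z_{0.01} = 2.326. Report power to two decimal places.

For two equal groups, power = Φ(d·√(n/2) − z_{α/2}).
d·√(n/2) = 0.68 × √(62/2) = 0.68 × 5.568 = 3.786.
z_β = 3.786 − 2.326 = 1.460.
Power = Φ(1.460) = 0.928.

power ≈ 0.93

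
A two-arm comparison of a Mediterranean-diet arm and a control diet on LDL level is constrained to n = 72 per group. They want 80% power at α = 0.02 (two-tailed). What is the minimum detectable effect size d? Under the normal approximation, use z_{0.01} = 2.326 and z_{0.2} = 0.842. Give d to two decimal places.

d_min ≈ 0.53

For two independent groups of n = 72 each: d_min = (z_{α/2} + z_β)·√(2/n).
z-sum = 2.326 + 0.842 = 3.168.
d_min = 3.168 × √(2/72) = 3.168 × 0.1667 = 0.528.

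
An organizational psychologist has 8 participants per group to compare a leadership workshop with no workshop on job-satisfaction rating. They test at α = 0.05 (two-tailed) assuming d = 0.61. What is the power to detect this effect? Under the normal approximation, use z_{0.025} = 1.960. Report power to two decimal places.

power ≈ 0.23

For two equal groups, power = Φ(d·√(n/2) − z_{α/2}).
d·√(n/2) = 0.61 × √(8/2) = 0.61 × 2.000 = 1.220.
z_β = 1.220 − 1.960 = -0.740.
Power = Φ(-0.740) = 0.230.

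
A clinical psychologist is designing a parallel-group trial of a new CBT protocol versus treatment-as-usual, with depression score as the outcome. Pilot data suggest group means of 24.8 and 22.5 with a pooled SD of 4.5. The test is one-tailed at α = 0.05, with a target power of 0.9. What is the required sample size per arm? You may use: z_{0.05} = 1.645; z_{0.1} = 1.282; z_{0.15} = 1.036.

Cohen's d = |M₁ − M₂| / SD_pooled = |24.8 − 22.5| / 4.5 = 2.3 / 4.5 = 0.511.
For two independent groups with equal n: n = 2·((z_{α} + z_β) / d)².
z_{α} + z_β = 1.645 + 1.282 = 2.927.
n = 2 × (2.927 / 0.511)² = 2 × 5.728² = 2 × 32.81 = 65.6.
Round up to the next whole participant.

n = 66 per group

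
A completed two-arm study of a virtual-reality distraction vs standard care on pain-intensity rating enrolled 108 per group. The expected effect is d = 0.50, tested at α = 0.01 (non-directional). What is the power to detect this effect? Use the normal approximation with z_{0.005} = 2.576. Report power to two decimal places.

For two equal groups, power = Φ(d·√(n/2) − z_{α/2}).
d·√(n/2) = 0.50 × √(108/2) = 0.50 × 7.348 = 3.674.
z_β = 3.674 − 2.576 = 1.098.
Power = Φ(1.098) = 0.864.

power ≈ 0.86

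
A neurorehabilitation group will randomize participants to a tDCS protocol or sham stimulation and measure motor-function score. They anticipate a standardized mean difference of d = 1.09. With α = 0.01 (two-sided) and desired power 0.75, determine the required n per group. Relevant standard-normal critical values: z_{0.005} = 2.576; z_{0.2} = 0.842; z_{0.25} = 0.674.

For two independent groups with equal n: n = 2·((z_{α/2} + z_β) / d)².
z_{α/2} + z_β = 2.576 + 0.674 = 3.250.
n = 2 × (3.250 / 1.09)² = 2 × 2.982² = 2 × 8.89 = 17.8.
Round up to the next whole participant.

n = 18 per group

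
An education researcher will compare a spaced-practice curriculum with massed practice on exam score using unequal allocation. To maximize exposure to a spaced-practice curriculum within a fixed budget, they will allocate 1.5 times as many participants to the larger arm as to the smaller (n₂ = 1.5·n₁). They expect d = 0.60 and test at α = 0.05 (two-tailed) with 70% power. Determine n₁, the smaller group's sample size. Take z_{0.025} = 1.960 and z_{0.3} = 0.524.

n₁ = 29

With allocation ratio k = n₂/n₁ = 1.5, Var(x̄₁−x̄₂) = σ²(1/n₁ + 1/(k·n₁)) = σ²·(k+1)/(k·n₁).
So n₁ = (1 + 1/k)·((z_{α/2} + z_β)/d)² = 1.667 × (2.484/0.60)².
n₁ = 1.667 × 17.14 = 28.6.
Round up: n₁ = 29, giving n₂ = ⌈1.5 × 29⌉ = ⌈43.5⌉ = 44.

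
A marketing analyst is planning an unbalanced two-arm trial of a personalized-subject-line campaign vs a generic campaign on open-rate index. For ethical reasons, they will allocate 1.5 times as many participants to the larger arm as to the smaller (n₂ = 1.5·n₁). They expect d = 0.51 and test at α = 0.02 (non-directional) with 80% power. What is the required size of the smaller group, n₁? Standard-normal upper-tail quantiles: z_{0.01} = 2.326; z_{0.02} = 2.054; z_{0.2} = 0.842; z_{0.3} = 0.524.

With allocation ratio k = n₂/n₁ = 1.5, Var(x̄₁−x̄₂) = σ²(1/n₁ + 1/(k·n₁)) = σ²·(k+1)/(k·n₁).
So n₁ = (1 + 1/k)·((z_{α/2} + z_β)/d)² = 1.667 × (3.168/0.51)².
n₁ = 1.667 × 38.59 = 64.3.
Round up: n₁ = 65, giving n₂ = ⌈1.5 × 65⌉ = ⌈97.5⌉ = 98.

n₁ = 65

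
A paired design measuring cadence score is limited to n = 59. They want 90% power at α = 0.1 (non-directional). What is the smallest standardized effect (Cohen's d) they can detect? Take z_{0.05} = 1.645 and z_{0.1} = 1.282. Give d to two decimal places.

d_min ≈ 0.38

For a single sample (or paired design) of n = 59: d_min = (z_{α/2} + z_β)/√n.
z-sum = 1.645 + 1.282 = 2.927.
d_min = 2.927 / √59 = 2.927 / 7.681 = 0.381.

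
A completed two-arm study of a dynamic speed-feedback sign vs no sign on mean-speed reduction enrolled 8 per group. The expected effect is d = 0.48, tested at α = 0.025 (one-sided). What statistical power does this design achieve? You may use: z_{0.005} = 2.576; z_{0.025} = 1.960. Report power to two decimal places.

power ≈ 0.16

For two equal groups, power = Φ(d·√(n/2) − z_{α}).
d·√(n/2) = 0.48 × √(8/2) = 0.48 × 2.000 = 0.960.
z_β = 0.960 − 1.960 = -1.000.
Power = Φ(-1.000) = 0.159.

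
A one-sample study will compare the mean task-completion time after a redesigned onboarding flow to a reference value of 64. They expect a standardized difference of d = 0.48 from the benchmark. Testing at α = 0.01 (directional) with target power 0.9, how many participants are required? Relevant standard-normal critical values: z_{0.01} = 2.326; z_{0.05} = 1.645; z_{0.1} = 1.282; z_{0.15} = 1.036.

For a one-sample test: n = ((z_{α} + z_β) / d)².
z_{α} + z_β = 2.326 + 1.282 = 3.608.
n = (3.608 / 0.48)² = 7.517² = 56.50.
Round up.

n = 57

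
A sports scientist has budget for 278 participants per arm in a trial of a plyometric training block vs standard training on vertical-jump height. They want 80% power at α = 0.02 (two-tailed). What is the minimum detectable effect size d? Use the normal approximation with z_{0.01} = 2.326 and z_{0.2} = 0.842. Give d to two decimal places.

For two independent groups of n = 278 each: d_min = (z_{α/2} + z_β)·√(2/n).
z-sum = 2.326 + 0.842 = 3.168.
d_min = 3.168 × √(2/278) = 3.168 × 0.0848 = 0.269.

d_min ≈ 0.27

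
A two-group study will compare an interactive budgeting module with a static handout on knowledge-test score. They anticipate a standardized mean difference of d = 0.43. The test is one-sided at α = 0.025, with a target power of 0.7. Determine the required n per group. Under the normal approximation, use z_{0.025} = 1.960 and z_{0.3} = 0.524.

For two independent groups with equal n: n = 2·((z_{α} + z_β) / d)².
z_{α} + z_β = 1.960 + 0.524 = 2.484.
n = 2 × (2.484 / 0.43)² = 2 × 5.777² = 2 × 33.37 = 66.7.
Round up to the next whole participant.

n = 67 per group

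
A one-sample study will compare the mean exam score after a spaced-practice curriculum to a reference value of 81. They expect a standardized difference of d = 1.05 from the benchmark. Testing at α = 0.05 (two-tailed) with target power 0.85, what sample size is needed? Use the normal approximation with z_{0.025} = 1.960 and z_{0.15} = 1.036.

n = 9

For a one-sample test: n = ((z_{α/2} + z_β) / d)².
z_{α/2} + z_β = 1.960 + 1.036 = 2.996.
n = (2.996 / 1.05)² = 2.853² = 8.14.
Round up.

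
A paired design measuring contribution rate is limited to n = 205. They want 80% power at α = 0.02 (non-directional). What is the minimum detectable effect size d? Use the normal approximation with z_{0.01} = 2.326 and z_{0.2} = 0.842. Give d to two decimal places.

d_min ≈ 0.22

For a single sample (or paired design) of n = 205: d_min = (z_{α/2} + z_β)/√n.
z-sum = 2.326 + 0.842 = 3.168.
d_min = 3.168 / √205 = 3.168 / 14.318 = 0.221.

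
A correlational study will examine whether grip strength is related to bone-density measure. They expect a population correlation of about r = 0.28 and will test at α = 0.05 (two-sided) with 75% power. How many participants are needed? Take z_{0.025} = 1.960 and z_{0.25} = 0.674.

Fisher's z: C = ½·ln((1+r)/(1−r)) = ½·ln(1.7778) = 0.2877.
n = ((z_{α/2} + z_β)/C)² + 3.
(1.960 + 0.674) / 0.2877 = 2.634 / 0.2877 = 9.155.
n = 9.155² + 3 = 83.82 + 3 = 86.8.
Round up.

n = 87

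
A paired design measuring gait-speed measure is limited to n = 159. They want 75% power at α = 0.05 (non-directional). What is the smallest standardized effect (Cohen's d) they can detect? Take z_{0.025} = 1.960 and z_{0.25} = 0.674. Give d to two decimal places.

d_min ≈ 0.21

For a single sample (or paired design) of n = 159: d_min = (z_{α/2} + z_β)/√n.
z-sum = 1.960 + 0.674 = 2.634.
d_min = 2.634 / √159 = 2.634 / 12.610 = 0.209.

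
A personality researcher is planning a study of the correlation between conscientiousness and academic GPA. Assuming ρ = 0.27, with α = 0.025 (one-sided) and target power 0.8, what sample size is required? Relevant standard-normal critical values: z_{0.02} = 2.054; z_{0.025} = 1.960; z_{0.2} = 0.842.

n = 106

Fisher's z: C = ½·ln((1+r)/(1−r)) = ½·ln(1.7397) = 0.2769.
n = ((z_{α} + z_β)/C)² + 3.
(1.960 + 0.842) / 0.2769 = 2.802 / 0.2769 = 10.119.
n = 10.119² + 3 = 102.40 + 3 = 105.4.
Round up.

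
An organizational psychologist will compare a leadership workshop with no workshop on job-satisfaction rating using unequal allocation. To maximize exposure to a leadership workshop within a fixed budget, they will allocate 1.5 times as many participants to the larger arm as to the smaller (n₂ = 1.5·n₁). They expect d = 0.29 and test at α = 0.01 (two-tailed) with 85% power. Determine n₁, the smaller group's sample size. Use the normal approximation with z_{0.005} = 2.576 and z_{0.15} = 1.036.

n₁ = 259

With allocation ratio k = n₂/n₁ = 1.5, Var(x̄₁−x̄₂) = σ²(1/n₁ + 1/(k·n₁)) = σ²·(k+1)/(k·n₁).
So n₁ = (1 + 1/k)·((z_{α/2} + z_β)/d)² = 1.667 × (3.612/0.29)².
n₁ = 1.667 × 155.13 = 258.6.
Round up: n₁ = 259, giving n₂ = ⌈1.5 × 259⌉ = ⌈388.5⌉ = 389.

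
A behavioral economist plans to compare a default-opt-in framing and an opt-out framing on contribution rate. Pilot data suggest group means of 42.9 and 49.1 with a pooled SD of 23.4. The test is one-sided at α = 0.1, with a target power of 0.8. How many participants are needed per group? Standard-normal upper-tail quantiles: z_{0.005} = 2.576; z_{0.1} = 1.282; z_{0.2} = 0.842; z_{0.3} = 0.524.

n = 129 per group

Cohen's d = |M₁ − M₂| / SD_pooled = |42.9 − 49.1| / 23.4 = 6.2 / 23.4 = 0.265.
For two independent groups with equal n: n = 2·((z_{α} + z_β) / d)².
z_{α} + z_β = 1.282 + 0.842 = 2.124.
n = 2 × (2.124 / 0.265)² = 2 × 8.015² = 2 × 64.24 = 128.5.
Round up to the next whole participant.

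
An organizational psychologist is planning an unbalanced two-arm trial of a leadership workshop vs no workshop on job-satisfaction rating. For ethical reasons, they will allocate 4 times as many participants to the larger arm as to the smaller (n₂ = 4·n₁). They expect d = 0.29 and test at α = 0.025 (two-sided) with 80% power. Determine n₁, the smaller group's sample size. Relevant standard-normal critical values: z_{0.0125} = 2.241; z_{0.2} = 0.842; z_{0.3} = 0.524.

n₁ = 142

With allocation ratio k = n₂/n₁ = 4, Var(x̄₁−x̄₂) = σ²(1/n₁ + 1/(k·n₁)) = σ²·(k+1)/(k·n₁).
So n₁ = (1 + 1/k)·((z_{α/2} + z_β)/d)² = 1.250 × (3.083/0.29)².
n₁ = 1.250 × 113.02 = 141.3.
Round up: n₁ = 142, giving n₂ = 4 × 142 = 568.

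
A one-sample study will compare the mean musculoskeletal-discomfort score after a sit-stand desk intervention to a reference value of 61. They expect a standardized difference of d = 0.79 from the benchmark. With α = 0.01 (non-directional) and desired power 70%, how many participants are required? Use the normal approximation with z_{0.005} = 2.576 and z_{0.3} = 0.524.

For a one-sample test: n = ((z_{α/2} + z_β) / d)².
z_{α/2} + z_β = 2.576 + 0.524 = 3.100.
n = (3.100 / 0.79)² = 3.924² = 15.40.
Round up.

n = 16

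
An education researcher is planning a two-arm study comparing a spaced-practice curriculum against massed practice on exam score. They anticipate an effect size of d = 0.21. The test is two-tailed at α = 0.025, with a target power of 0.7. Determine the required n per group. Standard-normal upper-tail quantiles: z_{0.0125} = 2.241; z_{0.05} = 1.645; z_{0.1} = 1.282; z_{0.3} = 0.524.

n = 347 per group

For two independent groups with equal n: n = 2·((z_{α/2} + z_β) / d)².
z_{α/2} + z_β = 2.241 + 0.524 = 2.765.
n = 2 × (2.765 / 0.21)² = 2 × 13.167² = 2 × 173.36 = 346.7.
Round up to the next whole participant.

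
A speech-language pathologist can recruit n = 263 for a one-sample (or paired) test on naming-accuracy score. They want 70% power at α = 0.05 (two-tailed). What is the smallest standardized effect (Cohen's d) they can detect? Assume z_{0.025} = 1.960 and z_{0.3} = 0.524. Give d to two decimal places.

d_min ≈ 0.15

For a single sample (or paired design) of n = 263: d_min = (z_{α/2} + z_β)/√n.
z-sum = 1.960 + 0.524 = 2.484.
d_min = 2.484 / √263 = 2.484 / 16.217 = 0.153.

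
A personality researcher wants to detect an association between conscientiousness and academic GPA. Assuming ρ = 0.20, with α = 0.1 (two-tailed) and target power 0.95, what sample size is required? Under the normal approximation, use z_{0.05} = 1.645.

n = 267

Fisher's z: C = ½·ln((1+r)/(1−r)) = ½·ln(1.5000) = 0.2027.
n = ((z_{α/2} + z_β)/C)² + 3.
(1.645 + 1.645) / 0.2027 = 3.290 / 0.2027 = 16.231.
n = 16.231² + 3 = 263.44 + 3 = 266.4.
Round up.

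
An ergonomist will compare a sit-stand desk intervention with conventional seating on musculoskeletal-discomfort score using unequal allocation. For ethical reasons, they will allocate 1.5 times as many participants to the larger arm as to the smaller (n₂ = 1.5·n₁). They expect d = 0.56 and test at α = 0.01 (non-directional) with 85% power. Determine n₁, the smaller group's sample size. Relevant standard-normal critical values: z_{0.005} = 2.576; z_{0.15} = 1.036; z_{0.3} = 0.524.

n₁ = 70

With allocation ratio k = n₂/n₁ = 1.5, Var(x̄₁−x̄₂) = σ²(1/n₁ + 1/(k·n₁)) = σ²·(k+1)/(k·n₁).
So n₁ = (1 + 1/k)·((z_{α/2} + z_β)/d)² = 1.667 × (3.612/0.56)².
n₁ = 1.667 × 41.60 = 69.3.
Round up: n₁ = 70, giving n₂ = 1.5 × 70 = 105.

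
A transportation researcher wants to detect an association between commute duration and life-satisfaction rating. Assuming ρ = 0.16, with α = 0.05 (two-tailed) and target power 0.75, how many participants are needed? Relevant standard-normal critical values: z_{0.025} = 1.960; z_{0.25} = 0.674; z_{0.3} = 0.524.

n = 270

Fisher's z: C = ½·ln((1+r)/(1−r)) = ½·ln(1.3810) = 0.1614.
n = ((z_{α/2} + z_β)/C)² + 3.
(1.960 + 0.674) / 0.1614 = 2.634 / 0.1614 = 16.320.
n = 16.320² + 3 = 266.33 + 3 = 269.3.
Round up.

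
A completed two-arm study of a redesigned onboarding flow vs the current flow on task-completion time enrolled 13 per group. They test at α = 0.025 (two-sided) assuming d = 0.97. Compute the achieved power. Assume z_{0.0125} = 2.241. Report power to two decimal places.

For two equal groups, power = Φ(d·√(n/2) − z_{α/2}).
d·√(n/2) = 0.97 × √(13/2) = 0.97 × 2.550 = 2.473.
z_β = 2.473 − 2.241 = 0.232.
Power = Φ(0.232) = 0.592.

power ≈ 0.59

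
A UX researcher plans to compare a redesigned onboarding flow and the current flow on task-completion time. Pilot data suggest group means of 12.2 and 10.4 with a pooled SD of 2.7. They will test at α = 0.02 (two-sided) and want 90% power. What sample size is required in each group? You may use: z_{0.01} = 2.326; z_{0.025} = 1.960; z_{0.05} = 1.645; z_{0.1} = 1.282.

Cohen's d = |M₁ − M₂| / SD_pooled = |12.2 − 10.4| / 2.7 = 1.8 / 2.7 = 0.667.
For two independent groups with equal n: n = 2·((z_{α/2} + z_β) / d)².
z_{α/2} + z_β = 2.326 + 1.282 = 3.608.
n = 2 × (3.608 / 0.667)² = 2 × 5.409² = 2 × 29.26 = 58.5.
Round up to the next whole participant.

n = 59 per group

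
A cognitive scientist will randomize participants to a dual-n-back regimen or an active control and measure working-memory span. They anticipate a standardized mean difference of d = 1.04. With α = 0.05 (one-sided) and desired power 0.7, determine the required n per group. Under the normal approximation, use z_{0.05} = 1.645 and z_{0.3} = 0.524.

n = 9 per group

For two independent groups with equal n: n = 2·((z_{α} + z_β) / d)².
z_{α} + z_β = 1.645 + 0.524 = 2.169.
n = 2 × (2.169 / 1.04)² = 2 × 2.086² = 2 × 4.35 = 8.7.
Round up to the next whole participant.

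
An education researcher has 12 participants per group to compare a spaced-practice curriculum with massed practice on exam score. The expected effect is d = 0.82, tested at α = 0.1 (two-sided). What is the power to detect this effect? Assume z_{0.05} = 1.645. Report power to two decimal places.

power ≈ 0.64

For two equal groups, power = Φ(d·√(n/2) − z_{α/2}).
d·√(n/2) = 0.82 × √(12/2) = 0.82 × 2.449 = 2.009.
z_β = 2.009 − 1.645 = 0.364.
Power = Φ(0.364) = 0.642.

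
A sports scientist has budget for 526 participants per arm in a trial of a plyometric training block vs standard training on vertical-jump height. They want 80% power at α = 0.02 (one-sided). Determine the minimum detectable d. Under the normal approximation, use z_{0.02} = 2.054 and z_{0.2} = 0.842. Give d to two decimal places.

d_min ≈ 0.18

For two independent groups of n = 526 each: d_min = (z_{α} + z_β)·√(2/n).
z-sum = 2.054 + 0.842 = 2.896.
d_min = 2.896 × √(2/526) = 2.896 × 0.0617 = 0.179.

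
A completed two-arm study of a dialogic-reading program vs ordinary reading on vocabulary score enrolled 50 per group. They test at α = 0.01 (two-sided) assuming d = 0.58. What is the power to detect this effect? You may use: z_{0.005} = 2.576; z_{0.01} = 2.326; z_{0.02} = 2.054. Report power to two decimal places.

power ≈ 0.63

For two equal groups, power = Φ(d·√(n/2) − z_{α/2}).
d·√(n/2) = 0.58 × √(50/2) = 0.58 × 5.000 = 2.900.
z_β = 2.900 − 2.576 = 0.324.
Power = Φ(0.324) = 0.627.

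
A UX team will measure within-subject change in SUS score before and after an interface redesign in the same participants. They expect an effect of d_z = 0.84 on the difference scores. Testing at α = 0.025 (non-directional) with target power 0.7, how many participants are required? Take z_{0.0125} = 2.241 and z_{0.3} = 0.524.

n = 11 pairs

For a paired (one-sample on differences) test: n = ((z_{α/2} + z_β) / d)².
z_{α/2} + z_β = 2.241 + 0.524 = 2.765.
n = (2.765 / 0.84)² = 3.292² = 10.84.
Round up.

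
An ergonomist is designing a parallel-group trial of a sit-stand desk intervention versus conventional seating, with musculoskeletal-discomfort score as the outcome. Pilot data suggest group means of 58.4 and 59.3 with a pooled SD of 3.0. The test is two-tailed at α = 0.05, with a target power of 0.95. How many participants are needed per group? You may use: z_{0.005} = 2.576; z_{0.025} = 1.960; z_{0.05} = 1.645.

Cohen's d = |M₁ − M₂| / SD_pooled = |58.4 − 59.3| / 3.0 = 0.9 / 3.0 = 0.300.
For two independent groups with equal n: n = 2·((z_{α/2} + z_β) / d)².
z_{α/2} + z_β = 1.960 + 1.645 = 3.605.
n = 2 × (3.605 / 0.300)² = 2 × 12.017² = 2 × 144.40 = 288.8.
Round up to the next whole participant.

n = 289 per group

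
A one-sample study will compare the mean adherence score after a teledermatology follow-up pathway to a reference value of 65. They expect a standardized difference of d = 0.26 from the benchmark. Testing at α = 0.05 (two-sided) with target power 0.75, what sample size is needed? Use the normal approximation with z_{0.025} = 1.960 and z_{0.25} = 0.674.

n = 103

For a one-sample test: n = ((z_{α/2} + z_β) / d)².
z_{α/2} + z_β = 1.960 + 0.674 = 2.634.
n = (2.634 / 0.26)² = 10.131² = 102.63.
Round up.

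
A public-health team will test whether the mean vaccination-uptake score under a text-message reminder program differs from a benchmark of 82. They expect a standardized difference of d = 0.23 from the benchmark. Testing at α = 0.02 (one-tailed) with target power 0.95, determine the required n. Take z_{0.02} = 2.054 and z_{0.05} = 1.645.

n = 259

For a one-sample test: n = ((z_{α} + z_β) / d)².
z_{α} + z_β = 2.054 + 1.645 = 3.699.
n = (3.699 / 0.23)² = 16.083² = 258.65.
Round up.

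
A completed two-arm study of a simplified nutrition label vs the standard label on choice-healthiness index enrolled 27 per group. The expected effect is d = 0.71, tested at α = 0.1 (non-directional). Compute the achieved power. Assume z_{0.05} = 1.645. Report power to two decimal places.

power ≈ 0.83

For two equal groups, power = Φ(d·√(n/2) − z_{α/2}).
d·√(n/2) = 0.71 × √(27/2) = 0.71 × 3.674 = 2.609.
z_β = 2.609 − 1.645 = 0.964.
Power = Φ(0.964) = 0.832.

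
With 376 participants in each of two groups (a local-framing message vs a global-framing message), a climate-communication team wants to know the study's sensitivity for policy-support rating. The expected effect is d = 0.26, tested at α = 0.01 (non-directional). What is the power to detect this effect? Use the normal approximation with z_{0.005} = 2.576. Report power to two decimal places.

For two equal groups, power = Φ(d·√(n/2) − z_{α/2}).
d·√(n/2) = 0.26 × √(376/2) = 0.26 × 13.711 = 3.565.
z_β = 3.565 − 2.576 = 0.989.
Power = Φ(0.989) = 0.839.

power ≈ 0.84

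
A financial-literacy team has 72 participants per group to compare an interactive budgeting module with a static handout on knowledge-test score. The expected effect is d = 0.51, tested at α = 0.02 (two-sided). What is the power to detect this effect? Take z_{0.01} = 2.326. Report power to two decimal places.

power ≈ 0.77

For two equal groups, power = Φ(d·√(n/2) − z_{α/2}).
d·√(n/2) = 0.51 × √(72/2) = 0.51 × 6.000 = 3.060.
z_β = 3.060 − 2.326 = 0.734.
Power = Φ(0.734) = 0.769.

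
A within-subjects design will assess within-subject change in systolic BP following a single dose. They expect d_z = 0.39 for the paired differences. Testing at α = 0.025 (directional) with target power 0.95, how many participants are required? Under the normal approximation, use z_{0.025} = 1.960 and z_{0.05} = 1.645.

n = 86 pairs

For a paired (one-sample on differences) test: n = ((z_{α} + z_β) / d)².
z_{α} + z_β = 1.960 + 1.645 = 3.605.
n = (3.605 / 0.39)² = 9.244² = 85.44.
Round up.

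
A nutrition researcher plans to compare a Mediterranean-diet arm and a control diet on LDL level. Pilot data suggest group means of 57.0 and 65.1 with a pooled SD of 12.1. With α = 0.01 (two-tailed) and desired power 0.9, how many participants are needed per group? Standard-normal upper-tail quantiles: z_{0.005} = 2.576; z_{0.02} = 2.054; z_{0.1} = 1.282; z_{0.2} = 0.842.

Cohen's d = |M₁ − M₂| / SD_pooled = |57.0 − 65.1| / 12.1 = 8.1 / 12.1 = 0.669.
For two independent groups with equal n: n = 2·((z_{α/2} + z_β) / d)².
z_{α/2} + z_β = 2.576 + 1.282 = 3.858.
n = 2 × (3.858 / 0.669)² = 2 × 5.767² = 2 × 33.26 = 66.5.
Round up to the next whole participant.

n = 67 per group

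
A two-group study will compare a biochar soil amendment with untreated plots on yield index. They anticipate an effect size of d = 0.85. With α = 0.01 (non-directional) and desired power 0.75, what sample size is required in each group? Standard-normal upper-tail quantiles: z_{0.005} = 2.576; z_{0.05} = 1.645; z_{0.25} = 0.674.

n = 30 per group

For two independent groups with equal n: n = 2·((z_{α/2} + z_β) / d)².
z_{α/2} + z_β = 2.576 + 0.674 = 3.250.
n = 2 × (3.250 / 0.85)² = 2 × 3.824² = 2 × 14.62 = 29.2.
Round up to the next whole participant.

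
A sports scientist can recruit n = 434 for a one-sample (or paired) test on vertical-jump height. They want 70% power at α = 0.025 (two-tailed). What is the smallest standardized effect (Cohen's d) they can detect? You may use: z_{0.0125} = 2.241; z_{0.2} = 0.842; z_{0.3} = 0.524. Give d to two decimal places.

d_min ≈ 0.13

For a single sample (or paired design) of n = 434: d_min = (z_{α/2} + z_β)/√n.
z-sum = 2.241 + 0.524 = 2.765.
d_min = 2.765 / √434 = 2.765 / 20.833 = 0.133.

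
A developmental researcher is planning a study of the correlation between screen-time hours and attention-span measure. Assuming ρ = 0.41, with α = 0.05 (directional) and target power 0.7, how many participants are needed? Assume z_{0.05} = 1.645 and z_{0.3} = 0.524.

Fisher's z: C = ½·ln((1+r)/(1−r)) = ½·ln(2.3898) = 0.4356.
n = ((z_{α} + z_β)/C)² + 3.
(1.645 + 0.524) / 0.4356 = 2.169 / 0.4356 = 4.979.
n = 4.979² + 3 = 24.79 + 3 = 27.8.
Round up.

n = 28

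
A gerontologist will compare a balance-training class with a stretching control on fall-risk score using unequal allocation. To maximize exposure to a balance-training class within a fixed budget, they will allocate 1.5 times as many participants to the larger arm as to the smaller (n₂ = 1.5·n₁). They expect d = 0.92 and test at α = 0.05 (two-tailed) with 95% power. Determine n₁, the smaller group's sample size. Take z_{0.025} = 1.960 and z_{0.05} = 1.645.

With allocation ratio k = n₂/n₁ = 1.5, Var(x̄₁−x̄₂) = σ²(1/n₁ + 1/(k·n₁)) = σ²·(k+1)/(k·n₁).
So n₁ = (1 + 1/k)·((z_{α/2} + z_β)/d)² = 1.667 × (3.605/0.92)².
n₁ = 1.667 × 15.35 = 25.6.
Round up: n₁ = 26, giving n₂ = 1.5 × 26 = 39.

n₁ = 26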